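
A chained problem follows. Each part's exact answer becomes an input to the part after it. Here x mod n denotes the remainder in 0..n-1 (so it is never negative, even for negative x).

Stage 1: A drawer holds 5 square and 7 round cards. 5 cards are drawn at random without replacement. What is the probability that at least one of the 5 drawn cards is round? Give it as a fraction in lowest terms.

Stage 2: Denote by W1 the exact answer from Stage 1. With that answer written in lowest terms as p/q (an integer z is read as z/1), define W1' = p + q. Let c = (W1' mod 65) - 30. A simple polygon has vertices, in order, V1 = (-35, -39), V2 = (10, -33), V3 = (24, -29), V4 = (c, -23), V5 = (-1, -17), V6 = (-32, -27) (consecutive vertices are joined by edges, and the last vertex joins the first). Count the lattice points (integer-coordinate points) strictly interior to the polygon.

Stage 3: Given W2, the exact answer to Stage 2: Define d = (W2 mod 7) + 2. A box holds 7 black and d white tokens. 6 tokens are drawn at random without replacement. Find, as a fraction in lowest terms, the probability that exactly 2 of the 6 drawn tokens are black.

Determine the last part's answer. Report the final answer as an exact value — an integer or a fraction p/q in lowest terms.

42/143

Stage 1: total draws C(12,5) = 792; complement C(5,5) = 1; favorable 792 - 1 = 791; P = 791/792; answer 791/792
Stage 2: W1 = 791/792; threaded value p + q = 1583; c = -7; cross terms: (-35*-33 - 10*-39)=1545, (10*-29 - 24*-33)=502, (24*-23 - -7*-29)=-755, (-7*-17 - -1*-23)=96, (-1*-27 - -32*-17)=-517, (-32*-39 - -35*-27)=303; twice the area = |1174| = 1174; area = 587; boundary points = 3 + 2 + 1 + 6 + 1 + 3 = 16; strictly interior points = area - boundary/2 + 1 = 580; answer 580
Stage 3: W2 = 580; d = 8; total draws C(15,6) = 5005; favorable C(7,2)*C(8,4) = 1470; P = 42/143; answer 42/143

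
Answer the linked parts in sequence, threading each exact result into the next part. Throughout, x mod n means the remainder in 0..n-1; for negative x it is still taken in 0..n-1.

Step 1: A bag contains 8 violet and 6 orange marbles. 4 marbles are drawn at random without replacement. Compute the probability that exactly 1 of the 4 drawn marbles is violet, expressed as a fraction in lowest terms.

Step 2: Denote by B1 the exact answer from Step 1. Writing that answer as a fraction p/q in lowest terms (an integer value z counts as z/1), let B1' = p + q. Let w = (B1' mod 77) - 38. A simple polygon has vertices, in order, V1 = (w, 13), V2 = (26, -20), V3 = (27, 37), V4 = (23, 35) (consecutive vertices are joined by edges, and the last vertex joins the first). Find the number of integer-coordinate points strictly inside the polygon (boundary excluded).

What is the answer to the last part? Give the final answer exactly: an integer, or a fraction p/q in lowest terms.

Step 1: total draws C(14,4) = 1001; favorable C(8,1)*C(6,3) = 160; P = 160/1001; answer 160/1001
Step 2: B1 = 160/1001; threaded value p + q = 1161; w = -32; cross terms: (-32*-20 - 26*13)=302, (26*37 - 27*-20)=1502, (27*35 - 23*37)=94, (23*13 - -32*35)=1419; twice the area = |3317| = 3317; area = 3317/2; boundary points = 1 + 1 + 2 + 11 = 15; strictly interior points = area - boundary/2 + 1 = 1652; answer 1652

1652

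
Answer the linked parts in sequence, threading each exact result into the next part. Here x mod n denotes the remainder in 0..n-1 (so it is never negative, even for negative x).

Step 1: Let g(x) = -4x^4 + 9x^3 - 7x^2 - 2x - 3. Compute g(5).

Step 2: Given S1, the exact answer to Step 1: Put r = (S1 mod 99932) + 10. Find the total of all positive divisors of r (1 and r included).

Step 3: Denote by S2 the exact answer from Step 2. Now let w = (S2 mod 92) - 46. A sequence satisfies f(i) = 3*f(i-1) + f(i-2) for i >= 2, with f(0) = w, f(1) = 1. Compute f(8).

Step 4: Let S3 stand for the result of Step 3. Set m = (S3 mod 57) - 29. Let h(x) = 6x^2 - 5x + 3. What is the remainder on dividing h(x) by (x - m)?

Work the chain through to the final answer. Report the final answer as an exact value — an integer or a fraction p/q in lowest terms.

Step 1: -4*(5)^4 + 9*(5)^3 - 7*(5)^2 - 2*(5)^1 - 3 = (-2500) + (1125) + (-175) + (-10) + (-3) = -1563; answer -1563
Step 2: S1 = -1563; r = 98379; 98379 = 3^2 * 17 * 643; sigma = (1 + 3 + 9) * (1 + 17) * (1 + 643) = 13 * 18 * 644 = 150696; answer 150696
Step 3: S2 = 150696; w = -46; f(2) = 3*(1) + 1*(-46) = -43; iterating: f(2)=-43, f(3)=-128, f(4)=-427, f(5)=-1409, f(6)=-4654, f(7)=-15371, f(8)=-50767; answer -50767
Step 4: S3 = -50767; m = -9; remainder = value at the root: 6*(-9)^2 - 5*(-9)^1 + 3 = (486) + (45) + (3) = 534; answer 534

534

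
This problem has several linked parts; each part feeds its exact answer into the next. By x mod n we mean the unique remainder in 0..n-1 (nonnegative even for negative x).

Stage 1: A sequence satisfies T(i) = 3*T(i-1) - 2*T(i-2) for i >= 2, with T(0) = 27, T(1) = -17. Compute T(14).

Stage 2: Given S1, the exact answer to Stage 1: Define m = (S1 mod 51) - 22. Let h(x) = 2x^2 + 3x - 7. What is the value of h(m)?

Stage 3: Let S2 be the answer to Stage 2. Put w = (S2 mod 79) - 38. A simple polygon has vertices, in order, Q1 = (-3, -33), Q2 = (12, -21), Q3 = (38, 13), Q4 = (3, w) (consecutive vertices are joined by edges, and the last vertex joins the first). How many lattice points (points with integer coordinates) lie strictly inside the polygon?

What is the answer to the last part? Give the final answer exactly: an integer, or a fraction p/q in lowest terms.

Stage 1: T(2) = 3*(-17) - 2*(27) = -105; iterating: T(2)=-105, T(3)=-281, T(4)=-633, T(5)=-1337, T(6)=-2745, T(7)=-5561, T(8)=-11193, T(9)=-22457, T(10)=-44985, T(11)=-90041, T(12)=-180153, T(13)=-360377, T(14)=-720825; answer -720825
Stage 2: S1 = -720825; m = -13; 2*(-13)^2 + 3*(-13)^1 - 7 = (338) + (-39) + (-7) = 292; answer 292
Stage 3: S2 = 292; w = 17; cross terms: (-3*-21 - 12*-33)=459, (12*13 - 38*-21)=954, (38*17 - 3*13)=607, (3*-33 - -3*17)=-48; twice the area = |1972| = 1972; area = 986; boundary points = 3 + 2 + 1 + 2 = 8; strictly interior points = area - boundary/2 + 1 = 983; answer 983

983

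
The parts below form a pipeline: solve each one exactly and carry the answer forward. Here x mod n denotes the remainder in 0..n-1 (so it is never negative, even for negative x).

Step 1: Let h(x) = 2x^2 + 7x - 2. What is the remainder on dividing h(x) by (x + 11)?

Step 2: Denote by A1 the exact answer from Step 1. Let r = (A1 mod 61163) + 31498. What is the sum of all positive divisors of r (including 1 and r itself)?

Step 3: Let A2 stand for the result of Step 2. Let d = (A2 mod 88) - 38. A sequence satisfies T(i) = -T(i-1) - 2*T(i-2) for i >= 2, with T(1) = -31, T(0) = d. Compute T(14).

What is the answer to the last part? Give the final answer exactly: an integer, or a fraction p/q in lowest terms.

-2849

Step 1: remainder = value at the root: 2*(-11)^2 + 7*(-11)^1 - 2 = (242) + (-77) + (-2) = 163; answer 163
Step 2: A1 = 163; r = 31661; 31661 = 7 * 4523; sigma = (1 + 7) * (1 + 4523) = 8 * 4524 = 36192; answer 36192
Step 3: A2 = 36192; d = -14; T(2) = -1*(-31) - 2*(-14) = 59; iterating: T(2)=59, T(3)=3, T(4)=-121, T(5)=115, T(6)=127, T(7)=-357, T(8)=103, T(9)=611, T(10)=-817, T(11)=-405, T(12)=2039, T(13)=-1229, T(14)=-2849; answer -2849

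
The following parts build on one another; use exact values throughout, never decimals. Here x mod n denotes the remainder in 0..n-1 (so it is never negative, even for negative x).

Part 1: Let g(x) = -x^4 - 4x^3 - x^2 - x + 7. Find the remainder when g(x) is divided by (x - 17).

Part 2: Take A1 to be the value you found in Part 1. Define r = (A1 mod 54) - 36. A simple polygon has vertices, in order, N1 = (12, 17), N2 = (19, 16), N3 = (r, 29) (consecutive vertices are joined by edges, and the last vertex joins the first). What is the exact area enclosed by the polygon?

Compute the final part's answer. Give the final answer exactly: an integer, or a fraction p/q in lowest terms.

Part 1: remainder = value at the root: -1*(17)^4 - 4*(17)^3 - 1*(17)^2 - 1*(17)^1 + 7 = (-83521) + (-19652) + (-289) + (-17) + (7) = -103472; answer -103472
Part 2: A1 = -103472; r = 10; cross terms: (12*16 - 19*17)=-131, (19*29 - 10*16)=391, (10*17 - 12*29)=-178; twice the area = |82| = 82; area = 41; answer 41

41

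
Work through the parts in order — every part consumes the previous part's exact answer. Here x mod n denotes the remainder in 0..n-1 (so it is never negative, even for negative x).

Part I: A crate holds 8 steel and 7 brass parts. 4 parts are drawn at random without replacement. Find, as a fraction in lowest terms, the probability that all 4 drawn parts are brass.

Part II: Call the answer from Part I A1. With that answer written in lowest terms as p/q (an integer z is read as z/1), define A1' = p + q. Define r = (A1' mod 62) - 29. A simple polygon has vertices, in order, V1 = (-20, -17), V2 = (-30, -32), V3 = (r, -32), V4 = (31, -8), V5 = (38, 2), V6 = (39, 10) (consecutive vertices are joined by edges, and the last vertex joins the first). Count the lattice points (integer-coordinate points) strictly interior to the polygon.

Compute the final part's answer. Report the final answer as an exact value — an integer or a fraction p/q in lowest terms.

Part I: total draws C(15,4) = 1365; favorable C(7,4) = 35; P = 1/39; answer 1/39
Part II: A1 = 1/39; threaded value p + q = 40; r = 11; cross terms: (-20*-32 - -30*-17)=130, (-30*-32 - 11*-32)=1312, (11*-8 - 31*-32)=904, (31*2 - 38*-8)=366, (38*10 - 39*2)=302, (39*-17 - -20*10)=-463; twice the area = |2551| = 2551; area = 2551/2; boundary points = 5 + 41 + 4 + 1 + 1 + 1 = 53; strictly interior points = area - boundary/2 + 1 = 1250; answer 1250

1250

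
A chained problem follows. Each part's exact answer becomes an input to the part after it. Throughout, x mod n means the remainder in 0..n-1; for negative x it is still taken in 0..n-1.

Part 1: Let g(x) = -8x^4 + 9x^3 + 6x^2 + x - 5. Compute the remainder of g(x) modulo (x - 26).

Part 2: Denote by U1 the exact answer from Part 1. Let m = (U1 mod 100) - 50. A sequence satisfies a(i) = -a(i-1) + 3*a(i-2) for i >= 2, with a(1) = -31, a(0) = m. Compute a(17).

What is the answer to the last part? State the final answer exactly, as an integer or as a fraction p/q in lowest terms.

-13939708

Part 1: remainder = value at the root: -8*(26)^4 + 9*(26)^3 + 6*(26)^2 + 1*(26)^1 - 5 = (-3655808) + (158184) + (4056) + (26) + (-5) = -3493547; answer -3493547
Part 2: U1 = -3493547; m = 3; a(2) = -1*(-31) + 3*(3) = 40; iterating: a(2)=40, a(3)=-133, a(4)=253, a(5)=-652, a(6)=1411, a(7)=-3367, a(8)=7600, a(9)=-17701, a(10)=40501, a(11)=-93604, a(12)=215107, a(13)=-495919, a(14)=1141240, a(15)=-2628997, a(16)=6052717, a(17)=-13939708; answer -13939708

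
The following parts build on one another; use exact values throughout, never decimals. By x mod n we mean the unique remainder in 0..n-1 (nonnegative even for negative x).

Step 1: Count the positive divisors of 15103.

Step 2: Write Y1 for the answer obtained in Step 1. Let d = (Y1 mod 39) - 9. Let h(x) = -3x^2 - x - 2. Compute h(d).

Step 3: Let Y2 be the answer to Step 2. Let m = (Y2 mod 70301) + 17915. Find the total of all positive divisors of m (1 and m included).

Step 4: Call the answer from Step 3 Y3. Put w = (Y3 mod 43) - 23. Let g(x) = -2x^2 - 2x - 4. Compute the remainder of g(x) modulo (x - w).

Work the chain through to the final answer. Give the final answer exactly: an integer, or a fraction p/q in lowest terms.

-184

Step 1: 15103 = 11 * 1373; number of divisors = (1+1) * (1+1) = 4; answer 4
Step 2: Y1 = 4; d = -5; -3*(-5)^2 - 1*(-5)^1 - 2 = (-75) + (5) + (-2) = -72; answer -72
Step 3: Y2 = -72; m = 88144; 88144 = 2^4 * 7 * 787; sigma = (1 + 2 + 4 + 8 + 16) * (1 + 7) * (1 + 787) = 31 * 8 * 788 = 195424; answer 195424
Step 4: Y3 = 195424; w = 9; remainder = value at the root: -2*(9)^2 - 2*(9)^1 - 4 = (-162) + (-18) + (-4) = -184; answer -184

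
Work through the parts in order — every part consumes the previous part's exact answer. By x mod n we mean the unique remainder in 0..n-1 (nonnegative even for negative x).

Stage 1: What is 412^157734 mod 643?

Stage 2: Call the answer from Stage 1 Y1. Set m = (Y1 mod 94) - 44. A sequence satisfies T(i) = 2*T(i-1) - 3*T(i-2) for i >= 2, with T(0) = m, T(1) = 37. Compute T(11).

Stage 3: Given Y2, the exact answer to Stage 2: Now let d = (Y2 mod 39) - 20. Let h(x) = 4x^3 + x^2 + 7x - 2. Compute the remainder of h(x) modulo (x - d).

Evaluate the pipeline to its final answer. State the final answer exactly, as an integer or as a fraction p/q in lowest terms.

48

Stage 1: squarings mod 643: 412^1=412, 412^2=635, 412^4=64, 412^8=238, 412^16=60, 412^32=385, 412^64=335, 412^128=343, 412^256=623, 412^512=400, 412^1024=536, 412^2048=518, 412^4096=193, 412^8192=598, 412^16384=96, 412^32768=214, 412^65536=143, 412^131072=516; 412^157734 = 412^2 * 412^4 * 412^32 * 412^2048 * 412^8192 * 412^16384 * 412^131072 = 60 (mod 643); answer 60
Stage 2: Y1 = 60; m = 16; T(2) = 2*(37) - 3*(16) = 26; iterating: T(2)=26, T(3)=-59, T(4)=-196, T(5)=-215, T(6)=158, T(7)=961, T(8)=1448, T(9)=13, T(10)=-4318, T(11)=-8675; answer -8675
Stage 3: Y2 = -8675; d = 2; remainder = value at the root: 4*(2)^3 + 1*(2)^2 + 7*(2)^1 - 2 = (32) + (4) + (14) + (-2) = 48; answer 48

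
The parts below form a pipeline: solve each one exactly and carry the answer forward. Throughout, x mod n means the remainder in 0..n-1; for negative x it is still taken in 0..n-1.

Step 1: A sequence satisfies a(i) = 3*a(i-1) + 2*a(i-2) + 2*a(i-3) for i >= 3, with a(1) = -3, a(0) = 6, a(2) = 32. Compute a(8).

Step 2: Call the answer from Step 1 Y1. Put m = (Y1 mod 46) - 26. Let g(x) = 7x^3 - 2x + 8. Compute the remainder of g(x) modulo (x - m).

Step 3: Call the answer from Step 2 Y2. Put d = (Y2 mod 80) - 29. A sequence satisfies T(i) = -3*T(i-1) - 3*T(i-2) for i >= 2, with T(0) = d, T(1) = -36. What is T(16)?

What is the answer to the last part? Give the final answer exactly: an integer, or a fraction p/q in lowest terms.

144342

Step 1: a(3) = 3*(32) + 2*(-3) + 2*(6) = 102; iterating: a(3)=102, a(4)=364, a(5)=1360, a(6)=5012, a(7)=18484, a(8)=68196; answer 68196
Step 2: Y1 = 68196; m = -2; remainder = value at the root: 7*(-2)^3 - 2*(-2)^1 + 8 = (-56) + (4) + (8) = -44; answer -44
Step 3: Y2 = -44; d = 7; T(2) = -3*(-36) - 3*(7) = 87; iterating: T(2)=87, T(3)=-153, T(4)=198, T(5)=-135, T(6)=-189, T(7)=972, T(8)=-2349, T(9)=4131, T(10)=-5346, T(11)=3645, T(12)=5103, T(13)=-26244, T(14)=63423, T(15)=-111537, T(16)=144342; answer 144342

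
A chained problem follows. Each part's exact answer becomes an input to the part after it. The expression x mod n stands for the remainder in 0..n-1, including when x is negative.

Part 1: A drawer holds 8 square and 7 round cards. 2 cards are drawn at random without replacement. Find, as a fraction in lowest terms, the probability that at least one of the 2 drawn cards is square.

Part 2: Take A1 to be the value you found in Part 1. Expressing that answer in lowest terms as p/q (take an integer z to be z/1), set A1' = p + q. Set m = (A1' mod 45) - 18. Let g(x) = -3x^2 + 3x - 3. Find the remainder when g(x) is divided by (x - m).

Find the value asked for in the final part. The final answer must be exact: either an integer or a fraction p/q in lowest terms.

-273

Part 1: total draws C(15,2) = 105; complement C(7,2) = 21; favorable 105 - 21 = 84; P = 4/5; answer 4/5
Part 2: A1 = 4/5; threaded value p + q = 9; m = -9; remainder = value at the root: -3*(-9)^2 + 3*(-9)^1 - 3 = (-243) + (-27) + (-3) = -273; answer -273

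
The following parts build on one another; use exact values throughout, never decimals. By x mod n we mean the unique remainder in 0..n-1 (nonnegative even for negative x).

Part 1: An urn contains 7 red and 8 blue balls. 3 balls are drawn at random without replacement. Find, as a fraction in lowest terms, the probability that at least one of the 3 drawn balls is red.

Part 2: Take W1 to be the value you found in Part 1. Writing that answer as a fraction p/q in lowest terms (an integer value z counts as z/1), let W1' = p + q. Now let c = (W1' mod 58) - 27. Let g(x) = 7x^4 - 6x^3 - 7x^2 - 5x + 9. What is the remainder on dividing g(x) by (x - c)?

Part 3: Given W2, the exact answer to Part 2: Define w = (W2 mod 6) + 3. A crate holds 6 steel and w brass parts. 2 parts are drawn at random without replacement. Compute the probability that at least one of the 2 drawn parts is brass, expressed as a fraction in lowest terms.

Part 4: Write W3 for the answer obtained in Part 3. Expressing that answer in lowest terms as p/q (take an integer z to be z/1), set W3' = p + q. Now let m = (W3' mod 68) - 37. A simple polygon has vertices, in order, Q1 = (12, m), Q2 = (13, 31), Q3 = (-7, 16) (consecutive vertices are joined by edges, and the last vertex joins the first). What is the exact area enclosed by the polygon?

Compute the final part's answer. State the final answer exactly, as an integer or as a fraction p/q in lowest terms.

Part 1: total draws C(15,3) = 455; complement C(8,3) = 56; favorable 455 - 56 = 399; P = 57/65; answer 57/65
Part 2: W1 = 57/65; threaded value p + q = 122; c = -21; remainder = value at the root: 7*(-21)^4 - 6*(-21)^3 - 7*(-21)^2 - 5*(-21)^1 + 9 = (1361367) + (55566) + (-3087) + (105) + (9) = 1413960; answer 1413960
Part 3: W2 = 1413960; w = 3; total draws C(9,2) = 36; complement C(6,2) = 15; favorable 36 - 15 = 21; P = 7/12; answer 7/12
Part 4: W3 = 7/12; threaded value p + q = 19; m = -18; cross terms: (12*31 - 13*-18)=606, (13*16 - -7*31)=425, (-7*-18 - 12*16)=-66; twice the area = |965| = 965; area = 965/2; answer 965/2

965/2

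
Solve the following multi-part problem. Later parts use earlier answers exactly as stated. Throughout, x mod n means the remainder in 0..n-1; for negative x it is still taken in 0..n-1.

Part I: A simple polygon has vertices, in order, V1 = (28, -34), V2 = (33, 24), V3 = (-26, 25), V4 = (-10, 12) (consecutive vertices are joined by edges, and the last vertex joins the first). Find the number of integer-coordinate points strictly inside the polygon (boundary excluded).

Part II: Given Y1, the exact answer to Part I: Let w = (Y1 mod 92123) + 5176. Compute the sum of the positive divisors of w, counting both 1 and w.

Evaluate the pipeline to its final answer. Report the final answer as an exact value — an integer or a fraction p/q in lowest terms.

Part I: cross terms: (28*24 - 33*-34)=1794, (33*25 - -26*24)=1449, (-26*12 - -10*25)=-62, (-10*-34 - 28*12)=4; twice the area = |3185| = 3185; area = 3185/2; boundary points = 1 + 1 + 1 + 2 = 5; strictly interior points = area - boundary/2 + 1 = 1591; answer 1591
Part II: Y1 = 1591; w = 6767; 6767 = 67 * 101; sigma = (1 + 67) * (1 + 101) = 68 * 102 = 6936; answer 6936

6936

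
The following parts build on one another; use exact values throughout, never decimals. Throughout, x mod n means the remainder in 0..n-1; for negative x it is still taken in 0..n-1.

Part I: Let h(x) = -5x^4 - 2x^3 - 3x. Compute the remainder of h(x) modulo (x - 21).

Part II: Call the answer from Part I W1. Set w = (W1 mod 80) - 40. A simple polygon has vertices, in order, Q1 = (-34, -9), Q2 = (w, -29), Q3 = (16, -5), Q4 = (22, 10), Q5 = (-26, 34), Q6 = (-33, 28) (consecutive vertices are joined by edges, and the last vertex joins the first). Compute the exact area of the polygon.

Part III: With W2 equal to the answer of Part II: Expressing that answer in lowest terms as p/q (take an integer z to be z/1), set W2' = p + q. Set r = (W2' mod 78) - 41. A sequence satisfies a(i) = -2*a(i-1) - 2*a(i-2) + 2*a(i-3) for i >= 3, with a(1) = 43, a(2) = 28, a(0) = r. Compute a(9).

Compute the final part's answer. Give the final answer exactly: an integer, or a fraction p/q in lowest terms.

Part I: remainder = value at the root: -5*(21)^4 - 2*(21)^3 - 3*(21)^1 = (-972405) + (-18522) + (-63) = -990990; answer -990990
Part II: W1 = -990990; w = 10; cross terms: (-34*-29 - 10*-9)=1076, (10*-5 - 16*-29)=414, (16*10 - 22*-5)=270, (22*34 - -26*10)=1008, (-26*28 - -33*34)=394, (-33*-9 - -34*28)=1249; twice the area = |4411| = 4411; area = 4411/2; answer 4411/2
Part III: W2 = 4411/2; threaded value p + q = 4413; r = 4; a(3) = -2*(28) - 2*(43) + 2*(4) = -134; iterating: a(3)=-134, a(4)=298, a(5)=-272, a(6)=-320, a(7)=1780, a(8)=-3464, a(9)=2728; answer 2728

2728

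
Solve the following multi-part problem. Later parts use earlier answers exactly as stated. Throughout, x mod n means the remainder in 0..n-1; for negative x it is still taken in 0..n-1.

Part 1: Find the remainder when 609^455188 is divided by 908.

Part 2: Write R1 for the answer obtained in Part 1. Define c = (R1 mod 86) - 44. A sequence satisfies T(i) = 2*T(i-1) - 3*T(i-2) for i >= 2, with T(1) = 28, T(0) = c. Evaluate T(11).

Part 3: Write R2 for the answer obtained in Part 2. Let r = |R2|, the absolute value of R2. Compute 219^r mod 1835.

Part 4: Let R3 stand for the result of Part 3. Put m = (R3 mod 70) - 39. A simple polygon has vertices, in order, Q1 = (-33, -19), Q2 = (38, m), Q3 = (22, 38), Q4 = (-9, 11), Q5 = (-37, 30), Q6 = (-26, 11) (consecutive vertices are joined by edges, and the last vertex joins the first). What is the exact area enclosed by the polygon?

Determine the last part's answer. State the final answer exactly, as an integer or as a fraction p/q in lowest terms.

4007/2

Part 1: squarings mod 908: 609^1=609, 609^2=417, 609^4=461, 609^8=49, 609^16=585, 609^32=817, 609^64=109, 609^128=77, 609^256=481, 609^512=729, 609^1024=261, 609^2048=21, 609^4096=441, 609^8192=169, 609^16384=413, 609^32768=773, 609^65536=65, 609^131072=593, 609^262144=253; 609^455188 = 609^4 * 609^16 * 609^512 * 609^4096 * 609^8192 * 609^16384 * 609^32768 * 609^131072 * 609^262144 = 517 (mod 908); answer 517
Part 2: R1 = 517; c = -43; T(2) = 2*(28) - 3*(-43) = 185; iterating: T(2)=185, T(3)=286, T(4)=17, T(5)=-824, T(6)=-1699, T(7)=-926, T(8)=3245, T(9)=9268, T(10)=8801, T(11)=-10202; answer -10202
Part 3: R2 = -10202; r = 10202; squarings mod 1835: 219^1=219, 219^2=251, 219^4=611, 219^8=816, 219^16=1586, 219^32=1446, 219^64=851, 219^128=1211, 219^256=356, 219^512=121, 219^1024=1796, 219^2048=1521, 219^4096=1341, 219^8192=1816; 219^10202 = 219^2 * 219^8 * 219^16 * 219^64 * 219^128 * 219^256 * 219^512 * 219^1024 * 219^8192 = 181 (mod 1835); answer 181
Part 4: R3 = 181; m = 2; cross terms: (-33*2 - 38*-19)=656, (38*38 - 22*2)=1400, (22*11 - -9*38)=584, (-9*30 - -37*11)=137, (-37*11 - -26*30)=373, (-26*-19 - -33*11)=857; twice the area = |4007| = 4007; area = 4007/2; answer 4007/2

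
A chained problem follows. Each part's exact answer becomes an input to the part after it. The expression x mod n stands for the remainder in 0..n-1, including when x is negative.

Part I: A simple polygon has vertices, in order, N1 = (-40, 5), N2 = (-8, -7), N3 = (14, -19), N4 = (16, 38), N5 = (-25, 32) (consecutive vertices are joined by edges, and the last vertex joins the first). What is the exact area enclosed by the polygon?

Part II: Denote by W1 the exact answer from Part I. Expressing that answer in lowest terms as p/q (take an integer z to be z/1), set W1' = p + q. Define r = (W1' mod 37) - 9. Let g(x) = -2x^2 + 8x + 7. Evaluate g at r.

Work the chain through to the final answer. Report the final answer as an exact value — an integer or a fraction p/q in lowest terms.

-633

Part I: cross terms: (-40*-7 - -8*5)=320, (-8*-19 - 14*-7)=250, (14*38 - 16*-19)=836, (16*32 - -25*38)=1462, (-25*5 - -40*32)=1155; twice the area = |4023| = 4023; area = 4023/2; answer 4023/2
Part II: W1 = 4023/2; threaded value p + q = 4025; r = 20; -2*(20)^2 + 8*(20)^1 + 7 = (-800) + (160) + (7) = -633; answer -633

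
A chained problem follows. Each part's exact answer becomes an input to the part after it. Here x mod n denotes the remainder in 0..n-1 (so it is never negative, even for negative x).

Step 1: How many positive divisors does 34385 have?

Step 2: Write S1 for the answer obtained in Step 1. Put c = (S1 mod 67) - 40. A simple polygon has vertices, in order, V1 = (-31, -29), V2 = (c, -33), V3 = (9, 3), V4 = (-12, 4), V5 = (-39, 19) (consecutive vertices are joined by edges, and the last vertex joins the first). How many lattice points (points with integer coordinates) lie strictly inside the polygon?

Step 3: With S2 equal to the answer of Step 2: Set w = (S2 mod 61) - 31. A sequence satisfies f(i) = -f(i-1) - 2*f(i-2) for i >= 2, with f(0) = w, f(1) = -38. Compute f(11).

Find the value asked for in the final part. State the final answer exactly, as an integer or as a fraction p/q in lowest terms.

Step 1: 34385 = 5 * 13 * 23^2; number of divisors = (1+1) * (1+1) * (2+1) = 12; answer 12
Step 2: S1 = 12; c = -28; cross terms: (-31*-33 - -28*-29)=211, (-28*3 - 9*-33)=213, (9*4 - -12*3)=72, (-12*19 - -39*4)=-72, (-39*-29 - -31*19)=1720; twice the area = |2144| = 2144; area = 1072; boundary points = 1 + 1 + 1 + 3 + 8 = 14; strictly interior points = area - boundary/2 + 1 = 1066; answer 1066
Step 3: S2 = 1066; w = -2; f(2) = -1*(-38) - 2*(-2) = 42; iterating: f(2)=42, f(3)=34, f(4)=-118, f(5)=50, f(6)=186, f(7)=-286, f(8)=-86, f(9)=658, f(10)=-486, f(11)=-830; answer -830

-830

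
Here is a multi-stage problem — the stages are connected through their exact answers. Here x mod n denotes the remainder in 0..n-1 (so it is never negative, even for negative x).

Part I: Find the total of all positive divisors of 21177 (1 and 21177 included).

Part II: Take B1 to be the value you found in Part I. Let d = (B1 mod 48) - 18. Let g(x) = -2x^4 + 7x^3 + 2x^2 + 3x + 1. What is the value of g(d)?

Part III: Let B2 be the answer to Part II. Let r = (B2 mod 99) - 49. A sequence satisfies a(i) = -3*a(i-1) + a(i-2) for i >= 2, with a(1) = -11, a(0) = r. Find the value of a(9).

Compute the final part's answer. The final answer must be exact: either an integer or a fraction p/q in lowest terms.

-123035

Part I: 21177 = 3^2 * 13 * 181; sigma = (1 + 3 + 9) * (1 + 13) * (1 + 181) = 13 * 14 * 182 = 33124; answer 33124
Part II: B1 = 33124; d = -14; -2*(-14)^4 + 7*(-14)^3 + 2*(-14)^2 + 3*(-14)^1 + 1 = (-76832) + (-19208) + (392) + (-42) + (1) = -95689; answer -95689
Part III: B2 = -95689; r = -5; a(2) = -3*(-11) + 1*(-5) = 28; iterating: a(2)=28, a(3)=-95, a(4)=313, a(5)=-1034, a(6)=3415, a(7)=-11279, a(8)=37252, a(9)=-123035; answer -123035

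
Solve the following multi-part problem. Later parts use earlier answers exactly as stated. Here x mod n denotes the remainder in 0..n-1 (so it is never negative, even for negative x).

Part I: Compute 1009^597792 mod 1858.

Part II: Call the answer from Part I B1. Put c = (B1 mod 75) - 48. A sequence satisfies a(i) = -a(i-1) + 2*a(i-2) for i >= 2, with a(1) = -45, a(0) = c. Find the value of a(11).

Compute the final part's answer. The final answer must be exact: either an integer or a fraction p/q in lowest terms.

-21187

Part I: squarings mod 1858: 1009^1=1009, 1009^2=1755, 1009^4=1319, 1009^8=673, 1009^16=1435, 1009^32=561, 1009^64=719, 1009^128=437, 1009^256=1453, 1009^512=521, 1009^1024=173, 1009^2048=201, 1009^4096=1383, 1009^8192=807, 1009^16384=949, 1009^32768=1329, 1009^65536=1141, 1009^131072=1281, 1009^262144=347, 1009^524288=1497; 1009^597792 = 1009^32 * 1009^256 * 1009^512 * 1009^1024 * 1009^2048 * 1009^4096 * 1009^65536 * 1009^524288 = 1759 (mod 1858); answer 1759
Part II: B1 = 1759; c = -14; a(2) = -1*(-45) + 2*(-14) = 17; iterating: a(2)=17, a(3)=-107, a(4)=141, a(5)=-355, a(6)=637, a(7)=-1347, a(8)=2621, a(9)=-5315, a(10)=10557, a(11)=-21187; answer -21187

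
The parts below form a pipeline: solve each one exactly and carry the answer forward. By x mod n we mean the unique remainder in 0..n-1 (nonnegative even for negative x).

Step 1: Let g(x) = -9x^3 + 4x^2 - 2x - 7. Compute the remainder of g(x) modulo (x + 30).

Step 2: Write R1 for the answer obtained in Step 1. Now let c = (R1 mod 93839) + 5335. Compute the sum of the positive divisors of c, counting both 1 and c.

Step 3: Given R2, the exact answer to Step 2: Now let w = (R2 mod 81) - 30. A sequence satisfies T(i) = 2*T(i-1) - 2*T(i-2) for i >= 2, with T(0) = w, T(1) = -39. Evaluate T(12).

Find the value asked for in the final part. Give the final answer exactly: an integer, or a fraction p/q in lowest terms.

Step 1: remainder = value at the root: -9*(-30)^3 + 4*(-30)^2 - 2*(-30)^1 - 7 = (243000) + (3600) + (60) + (-7) = 246653; answer 246653
Step 2: R1 = 246653; c = 64310; 64310 = 2 * 5 * 59 * 109; sigma = (1 + 2) * (1 + 5) * (1 + 59) * (1 + 109) = 3 * 6 * 60 * 110 = 118800; answer 118800
Step 3: R2 = 118800; w = 24; T(2) = 2*(-39) - 2*(24) = -126; iterating: T(2)=-126, T(3)=-174, T(4)=-96, T(5)=156, T(6)=504, T(7)=696, T(8)=384, T(9)=-624, T(10)=-2016, T(11)=-2784, T(12)=-1536; answer -1536

-1536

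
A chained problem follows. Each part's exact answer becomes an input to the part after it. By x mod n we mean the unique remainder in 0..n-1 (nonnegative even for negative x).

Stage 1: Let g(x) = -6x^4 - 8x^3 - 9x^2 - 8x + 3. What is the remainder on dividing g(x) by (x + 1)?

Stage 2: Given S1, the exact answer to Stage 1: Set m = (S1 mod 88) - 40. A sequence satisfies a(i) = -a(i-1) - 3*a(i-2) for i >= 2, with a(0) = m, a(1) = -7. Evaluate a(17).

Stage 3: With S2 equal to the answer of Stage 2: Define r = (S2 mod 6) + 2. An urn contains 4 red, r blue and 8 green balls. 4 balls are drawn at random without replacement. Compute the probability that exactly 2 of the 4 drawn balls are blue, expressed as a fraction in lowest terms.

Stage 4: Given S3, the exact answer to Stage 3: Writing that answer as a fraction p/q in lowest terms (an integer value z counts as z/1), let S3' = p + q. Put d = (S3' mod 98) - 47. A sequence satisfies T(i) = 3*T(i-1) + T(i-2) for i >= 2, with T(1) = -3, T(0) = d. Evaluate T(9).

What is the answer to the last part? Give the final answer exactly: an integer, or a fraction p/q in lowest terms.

141732

Stage 1: remainder = value at the root: -6*(-1)^4 - 8*(-1)^3 - 9*(-1)^2 - 8*(-1)^1 + 3 = (-6) + (8) + (-9) + (8) + (3) = 4; answer 4
Stage 2: S1 = 4; m = -36; a(2) = -1*(-7) - 3*(-36) = 115; iterating: a(2)=115, a(3)=-94, a(4)=-251, a(5)=533, a(6)=220, a(7)=-1819, a(8)=1159, a(9)=4298, a(10)=-7775, a(11)=-5119, a(12)=28444, a(13)=-13087, a(14)=-72245, a(15)=111506, a(16)=105229, a(17)=-439747; answer -439747
Stage 3: S2 = -439747; r = 7; total draws C(19,4) = 3876; favorable C(7,2)*C(12,2) = 1386; P = 231/646; answer 231/646
Stage 4: S3 = 231/646; threaded value p + q = 877; d = 46; T(2) = 3*(-3) + 1*(46) = 37; iterating: T(2)=37, T(3)=108, T(4)=361, T(5)=1191, T(6)=3934, T(7)=12993, T(8)=42913, T(9)=141732; answer 141732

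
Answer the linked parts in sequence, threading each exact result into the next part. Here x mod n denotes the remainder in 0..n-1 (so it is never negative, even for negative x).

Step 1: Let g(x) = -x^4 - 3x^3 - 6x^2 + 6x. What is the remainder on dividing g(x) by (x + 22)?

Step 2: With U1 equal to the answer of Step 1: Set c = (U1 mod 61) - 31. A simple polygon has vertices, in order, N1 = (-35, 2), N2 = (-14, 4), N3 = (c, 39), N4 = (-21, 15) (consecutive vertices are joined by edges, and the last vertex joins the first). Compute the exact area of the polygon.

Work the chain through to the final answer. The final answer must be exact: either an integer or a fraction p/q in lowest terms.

366

Step 1: remainder = value at the root: -1*(-22)^4 - 3*(-22)^3 - 6*(-22)^2 + 6*(-22)^1 = (-234256) + (31944) + (-2904) + (-132) = -205348; answer -205348
Step 2: U1 = -205348; c = 8; cross terms: (-35*4 - -14*2)=-112, (-14*39 - 8*4)=-578, (8*15 - -21*39)=939, (-21*2 - -35*15)=483; twice the area = |732| = 732; area = 366; answer 366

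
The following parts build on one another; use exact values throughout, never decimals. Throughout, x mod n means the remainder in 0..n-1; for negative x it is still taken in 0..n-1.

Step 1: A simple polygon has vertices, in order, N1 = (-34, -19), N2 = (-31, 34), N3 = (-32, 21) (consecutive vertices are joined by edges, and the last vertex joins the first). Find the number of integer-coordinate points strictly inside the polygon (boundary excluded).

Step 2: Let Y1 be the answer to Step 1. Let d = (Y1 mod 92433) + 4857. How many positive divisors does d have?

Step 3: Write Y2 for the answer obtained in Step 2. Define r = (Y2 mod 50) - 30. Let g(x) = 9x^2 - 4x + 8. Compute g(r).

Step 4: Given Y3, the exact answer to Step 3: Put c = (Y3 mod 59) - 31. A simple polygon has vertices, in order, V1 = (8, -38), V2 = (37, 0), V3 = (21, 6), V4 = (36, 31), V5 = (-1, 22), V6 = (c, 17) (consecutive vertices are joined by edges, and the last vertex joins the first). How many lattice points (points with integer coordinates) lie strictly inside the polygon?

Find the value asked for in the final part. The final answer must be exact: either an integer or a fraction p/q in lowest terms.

2262

Step 1: cross terms: (-34*34 - -31*-19)=-1745, (-31*21 - -32*34)=437, (-32*-19 - -34*21)=1322; twice the area = |14| = 14; area = 7; boundary points = 1 + 1 + 2 = 4; strictly interior points = area - boundary/2 + 1 = 6; answer 6
Step 2: Y1 = 6; d = 4863; 4863 = 3 * 1621; number of divisors = (1+1) * (1+1) = 4; answer 4
Step 3: Y2 = 4; r = -26; 9*(-26)^2 - 4*(-26)^1 + 8 = (6084) + (104) + (8) = 6196; answer 6196
Step 4: Y3 = 6196; c = -30; cross terms: (8*0 - 37*-38)=1406, (37*6 - 21*0)=222, (21*31 - 36*6)=435, (36*22 - -1*31)=823, (-1*17 - -30*22)=643, (-30*-38 - 8*17)=1004; twice the area = |4533| = 4533; area = 4533/2; boundary points = 1 + 2 + 5 + 1 + 1 + 1 = 11; strictly interior points = area - boundary/2 + 1 = 2262; answer 2262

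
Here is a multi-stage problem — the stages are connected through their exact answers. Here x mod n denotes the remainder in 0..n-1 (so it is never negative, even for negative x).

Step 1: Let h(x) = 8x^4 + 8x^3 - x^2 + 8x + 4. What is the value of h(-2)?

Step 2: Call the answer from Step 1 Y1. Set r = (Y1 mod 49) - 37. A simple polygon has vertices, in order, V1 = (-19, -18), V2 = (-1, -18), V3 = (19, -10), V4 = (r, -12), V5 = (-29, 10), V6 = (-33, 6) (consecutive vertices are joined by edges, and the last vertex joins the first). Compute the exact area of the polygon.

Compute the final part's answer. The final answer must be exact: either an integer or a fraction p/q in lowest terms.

592

Step 1: 8*(-2)^4 + 8*(-2)^3 - 1*(-2)^2 + 8*(-2)^1 + 4 = (128) + (-64) + (-4) + (-16) + (4) = 48; answer 48
Step 2: Y1 = 48; r = 11; cross terms: (-19*-18 - -1*-18)=324, (-1*-10 - 19*-18)=352, (19*-12 - 11*-10)=-118, (11*10 - -29*-12)=-238, (-29*6 - -33*10)=156, (-33*-18 - -19*6)=708; twice the area = |1184| = 1184; area = 592; answer 592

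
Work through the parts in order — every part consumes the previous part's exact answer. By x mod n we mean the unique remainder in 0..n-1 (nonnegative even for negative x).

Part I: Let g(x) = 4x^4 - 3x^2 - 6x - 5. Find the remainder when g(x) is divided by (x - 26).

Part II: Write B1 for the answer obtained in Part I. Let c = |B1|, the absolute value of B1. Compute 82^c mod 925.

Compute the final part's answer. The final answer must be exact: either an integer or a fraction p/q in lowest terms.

643

Part I: remainder = value at the root: 4*(26)^4 - 3*(26)^2 - 6*(26)^1 - 5 = (1827904) + (-2028) + (-156) + (-5) = 1825715; answer 1825715
Part II: B1 = 1825715; c = 1825715; squarings mod 925: 82^1=82, 82^2=249, 82^4=26, 82^8=676, 82^16=26, 82^32=676, 82^64=26, 82^128=676, 82^256=26, 82^512=676, 82^1024=26, 82^2048=676, 82^4096=26, 82^8192=676, 82^16384=26, 82^32768=676, 82^65536=26, 82^131072=676, 82^262144=26, 82^524288=676, 82^1048576=26; 82^1825715 = 82^1 * 82^2 * 82^16 * 82^32 * 82^128 * 82^256 * 82^512 * 82^2048 * 82^4096 * 82^16384 * 82^32768 * 82^65536 * 82^131072 * 82^524288 * 82^1048576 = 643 (mod 925); answer 643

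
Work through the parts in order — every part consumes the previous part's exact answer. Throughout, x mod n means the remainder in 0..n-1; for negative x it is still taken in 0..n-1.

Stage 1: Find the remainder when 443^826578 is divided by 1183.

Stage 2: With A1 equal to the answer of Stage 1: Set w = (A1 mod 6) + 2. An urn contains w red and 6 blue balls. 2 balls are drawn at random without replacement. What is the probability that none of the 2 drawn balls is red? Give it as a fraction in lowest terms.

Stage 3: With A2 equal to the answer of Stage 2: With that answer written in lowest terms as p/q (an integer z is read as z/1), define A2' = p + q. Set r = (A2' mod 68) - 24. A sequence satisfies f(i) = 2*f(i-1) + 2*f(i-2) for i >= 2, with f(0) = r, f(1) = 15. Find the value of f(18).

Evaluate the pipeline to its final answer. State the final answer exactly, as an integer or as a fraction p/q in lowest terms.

417762304

Stage 1: squarings mod 1183: 443^1=443, 443^2=1054, 443^4=79, 443^8=326, 443^16=989, 443^32=963, 443^64=1080, 443^128=1145, 443^256=261, 443^512=690, 443^1024=534, 443^2048=53, 443^4096=443, 443^8192=1054, 443^16384=79, 443^32768=326, 443^65536=989, 443^131072=963, 443^262144=1080, 443^524288=1145; 443^826578 = 443^2 * 443^16 * 443^64 * 443^128 * 443^1024 * 443^2048 * 443^4096 * 443^32768 * 443^262144 * 443^524288 = 911 (mod 1183); answer 911
Stage 2: A1 = 911; w = 7; total draws C(13,2) = 78; favorable C(6,2) = 15; P = 5/26; answer 5/26
Stage 3: A2 = 5/26; threaded value p + q = 31; r = 7; f(2) = 2*(15) + 2*(7) = 44; iterating: f(2)=44, f(3)=118, f(4)=324, f(5)=884, f(6)=2416, f(7)=6600, f(8)=18032, f(9)=49264, f(10)=134592, f(11)=367712, f(12)=1004608, f(13)=2744640, f(14)=7498496, f(15)=20486272, f(16)=55969536, f(17)=152911616, f(18)=417762304; answer 417762304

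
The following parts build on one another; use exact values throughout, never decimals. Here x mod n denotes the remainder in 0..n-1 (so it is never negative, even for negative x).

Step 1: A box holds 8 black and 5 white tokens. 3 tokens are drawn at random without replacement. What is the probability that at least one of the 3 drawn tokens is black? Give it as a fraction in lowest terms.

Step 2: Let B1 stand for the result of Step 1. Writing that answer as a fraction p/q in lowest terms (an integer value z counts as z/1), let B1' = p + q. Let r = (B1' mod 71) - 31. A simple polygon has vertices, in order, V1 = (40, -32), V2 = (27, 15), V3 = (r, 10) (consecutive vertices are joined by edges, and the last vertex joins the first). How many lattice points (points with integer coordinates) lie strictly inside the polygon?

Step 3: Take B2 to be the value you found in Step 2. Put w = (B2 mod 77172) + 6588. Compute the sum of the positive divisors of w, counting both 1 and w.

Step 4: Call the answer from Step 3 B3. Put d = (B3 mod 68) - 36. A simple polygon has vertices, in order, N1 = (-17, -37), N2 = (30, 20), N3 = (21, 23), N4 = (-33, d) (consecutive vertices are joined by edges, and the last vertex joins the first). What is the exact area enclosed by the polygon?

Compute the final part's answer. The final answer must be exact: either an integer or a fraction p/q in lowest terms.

902

Step 1: total draws C(13,3) = 286; complement C(5,3) = 10; favorable 286 - 10 = 276; P = 138/143; answer 138/143
Step 2: B1 = 138/143; threaded value p + q = 281; r = 37; cross terms: (40*15 - 27*-32)=1464, (27*10 - 37*15)=-285, (37*-32 - 40*10)=-1584; twice the area = |-405| = 405; area = 405/2; boundary points = 1 + 5 + 3 = 9; strictly interior points = area - boundary/2 + 1 = 199; answer 199
Step 3: B2 = 199; w = 6787; 6787 = 11 * 617; sigma = (1 + 11) * (1 + 617) = 12 * 618 = 7416; answer 7416
Step 4: B3 = 7416; d = -32; cross terms: (-17*20 - 30*-37)=770, (30*23 - 21*20)=270, (21*-32 - -33*23)=87, (-33*-37 - -17*-32)=677; twice the area = |1804| = 1804; area = 902; answer 902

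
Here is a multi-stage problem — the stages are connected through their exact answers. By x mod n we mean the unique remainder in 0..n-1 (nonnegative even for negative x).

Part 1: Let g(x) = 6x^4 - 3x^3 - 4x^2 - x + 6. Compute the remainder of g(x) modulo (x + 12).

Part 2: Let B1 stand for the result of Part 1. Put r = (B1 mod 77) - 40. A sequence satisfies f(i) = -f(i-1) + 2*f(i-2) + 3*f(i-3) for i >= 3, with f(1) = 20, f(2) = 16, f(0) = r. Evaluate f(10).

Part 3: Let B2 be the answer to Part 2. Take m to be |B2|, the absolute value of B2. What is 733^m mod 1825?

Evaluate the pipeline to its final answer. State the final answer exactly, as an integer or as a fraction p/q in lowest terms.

487

Part 1: remainder = value at the root: 6*(-12)^4 - 3*(-12)^3 - 4*(-12)^2 - 1*(-12)^1 + 6 = (124416) + (5184) + (-576) + (12) + (6) = 129042; answer 129042
Part 2: B1 = 129042; r = 27; f(3) = -1*(16) + 2*(20) + 3*(27) = 105; iterating: f(3)=105, f(4)=-13, f(5)=271, f(6)=18, f(7)=485, f(8)=364, f(9)=660, f(10)=1523; answer 1523
Part 3: B2 = 1523; m = 1523; squarings mod 1825: 733^1=733, 733^2=739, 733^4=446, 733^8=1816, 733^16=81, 733^32=1086, 733^64=446, 733^128=1816, 733^256=81, 733^512=1086, 733^1024=446; 733^1523 = 733^1 * 733^2 * 733^16 * 733^32 * 733^64 * 733^128 * 733^256 * 733^1024 = 487 (mod 1825); answer 487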